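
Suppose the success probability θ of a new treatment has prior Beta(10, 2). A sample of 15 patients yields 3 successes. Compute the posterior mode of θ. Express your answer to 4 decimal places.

θ̂_MAP = 0.4800

Prior: Beta(10, 2).
Data: 3 successes in 15 trials. The binomial likelihood contributes θ^3(1−θ)^12, so the posterior is Beta(10+3, 2+12) = Beta(13, 14).
For Beta(a, b) with a, b > 1 the mode is (a−1)/(a+b−2) = 12/25 ≈ 0.4800.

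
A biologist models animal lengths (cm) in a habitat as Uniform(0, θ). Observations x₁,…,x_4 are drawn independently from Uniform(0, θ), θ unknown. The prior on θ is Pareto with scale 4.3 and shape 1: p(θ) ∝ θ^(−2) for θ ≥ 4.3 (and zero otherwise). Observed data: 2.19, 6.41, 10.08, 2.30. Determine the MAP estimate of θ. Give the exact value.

The Uniform(0, θ) likelihood is θ^(−n) for θ ≥ max(xᵢ), zero otherwise. Here max(xᵢ) = 10.08.
Posterior ∝ θ^(−2) · θ^(−4) = θ^(−6) on θ ≥ max(4.3, 10.08) = 10.08.
This density is strictly decreasing in θ, so the posterior mode lies at the lower boundary of the support.

θ̂_MAP = 10.08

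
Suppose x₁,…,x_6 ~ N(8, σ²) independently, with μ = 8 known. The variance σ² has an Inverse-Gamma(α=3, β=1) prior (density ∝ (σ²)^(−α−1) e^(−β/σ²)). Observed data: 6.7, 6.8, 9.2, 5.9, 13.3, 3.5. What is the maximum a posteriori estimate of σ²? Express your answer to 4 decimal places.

σ̂²_MAP = 4.2371

Sum of squared deviations about the known mean: SS = (6.7−8)² + (6.8−8)² + (9.2−8)² + (5.9−8)² + (13.3−8)² + (3.5−8)² = 57.32.
The Normal likelihood contributes (σ²)^(−n/2) exp(−SS/(2σ²)), so the posterior is Inverse-Gamma(α + n/2, β + SS/2) = Inverse-Gamma(6, 29.66).
The mode of Inverse-Gamma(a, b) is b/(a+1) = 29.66/7 ≈ 4.2371.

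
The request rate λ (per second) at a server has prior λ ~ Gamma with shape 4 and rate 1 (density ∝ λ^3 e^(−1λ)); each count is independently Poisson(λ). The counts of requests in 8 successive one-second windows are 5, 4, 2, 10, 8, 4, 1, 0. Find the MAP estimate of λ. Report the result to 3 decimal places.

λ̂_MAP = 4.111

Σxᵢ = 5+4+2+10+8+4+1+0 = 34, with n = 8.
Posterior ∝ λ^3e^(−1λ) · λ^34e^(−8λ) = λ^37e^(−9λ), i.e. Gamma(shape=38, rate=9).
The mode of a Gamma(a, b) with a ≥ 1 (shape–rate) is (a−1)/b = 37/9 ≈ 4.111.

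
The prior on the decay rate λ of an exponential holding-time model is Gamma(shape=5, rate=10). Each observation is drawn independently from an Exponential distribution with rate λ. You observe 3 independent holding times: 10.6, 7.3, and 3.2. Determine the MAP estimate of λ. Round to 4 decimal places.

λ̂_MAP = 0.2251

The Exponential(rate=λ) likelihood is ∝ λ^n e^(−λΣtᵢ). Here n = 3 and Σtᵢ = 10.6 + 7.3 + 3.2 = 21.1.
Posterior ∝ λ^4e^(−10λ) · λ^3e^(−21.1λ) = λ^7e^(−31.1λ), i.e. Gamma(8, 31.1).
Mode = (a−1)/b = 7/31.1 ≈ 0.2251.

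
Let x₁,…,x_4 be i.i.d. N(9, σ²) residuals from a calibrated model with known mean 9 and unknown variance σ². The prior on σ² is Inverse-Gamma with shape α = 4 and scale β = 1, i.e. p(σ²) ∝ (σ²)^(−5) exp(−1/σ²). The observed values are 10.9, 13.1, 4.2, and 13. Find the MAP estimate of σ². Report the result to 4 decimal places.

σ̂²_MAP = 4.3900

Sum of squared deviations about the known mean: SS = (10.9−9)² + (13.1−9)² + (4.2−9)² + (13−9)² = 59.46.
The Normal likelihood contributes (σ²)^(−n/2) exp(−SS/(2σ²)), so the posterior is Inverse-Gamma(α + n/2, β + SS/2) = Inverse-Gamma(6, 30.73).
The mode of Inverse-Gamma(a, b) is b/(a+1) = 30.73/7 ≈ 4.3900.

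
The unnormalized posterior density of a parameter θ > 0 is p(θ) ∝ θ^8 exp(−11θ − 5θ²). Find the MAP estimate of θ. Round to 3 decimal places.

θ̂_MAP = 0.500

ℓ'(θ) = 8/θ − 11 − 10θ. Setting this to zero and multiplying by θ: 10θ² + 11θ − 8 = 0.
θ = (−11 + √(11² + 4·10·8)) / (2·10) = (−11 + √441) / 20 = (−11 + 21)/20 = 1/2.
ℓ''(θ) = −8/θ² − 10 < 0, confirming a maximum.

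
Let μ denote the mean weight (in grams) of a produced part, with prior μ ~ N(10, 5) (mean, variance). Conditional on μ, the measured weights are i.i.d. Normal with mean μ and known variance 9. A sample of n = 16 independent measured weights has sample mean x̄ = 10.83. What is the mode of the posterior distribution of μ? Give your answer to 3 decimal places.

n = 16, x̄ = 10.83.
For a Normal prior and Normal likelihood with known variance, the posterior is Normal; its mode equals its mean, the precision-weighted average.
Prior precision 1/σ₀² = 1/5 = 0.2; data precision n/σ² = 16/9.
μ̂ = (0.2·10 + (16/9)·10.83) / (0.2 + 16/9) = (1594/75)/(89/45) = 4782/445 ≈ 10.746.

μ̂_MAP = 10.746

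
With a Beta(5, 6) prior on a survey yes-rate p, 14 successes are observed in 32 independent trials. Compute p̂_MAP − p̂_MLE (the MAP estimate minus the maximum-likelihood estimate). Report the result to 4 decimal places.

MAP − MLE = 0.0015

Posterior is Beta(19, 24); MAP = (19−1)/(43−2) = 18/41 ≈ 0.43902.
MLE ignores the prior: p̂_MLE = k/n = 14/32 ≈ 0.43750.
Difference = 18/41 − 14/32 = 1/656 ≈ 0.0015.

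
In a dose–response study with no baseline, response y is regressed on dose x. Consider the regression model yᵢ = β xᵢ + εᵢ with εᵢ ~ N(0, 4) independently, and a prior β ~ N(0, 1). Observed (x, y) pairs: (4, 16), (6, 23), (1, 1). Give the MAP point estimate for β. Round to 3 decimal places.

log p(β | y) = −Σ(yᵢ − βxᵢ)²/(2·4) − β²/(2·1) + const.
Setting the derivative to zero: Σxᵢ(yᵢ − βxᵢ)/4 − β/1 = 0, so β = Σxᵢyᵢ / (Σxᵢ² + σ²/τ²).
Σxᵢyᵢ = 4·16 + 6·23 + 1·1 = 203; Σxᵢ² = 53; σ²/τ² = 4.
β̂_MAP = 203 / (53 + 4) = 203/57 ≈ 3.561.

β̂_MAP = 3.561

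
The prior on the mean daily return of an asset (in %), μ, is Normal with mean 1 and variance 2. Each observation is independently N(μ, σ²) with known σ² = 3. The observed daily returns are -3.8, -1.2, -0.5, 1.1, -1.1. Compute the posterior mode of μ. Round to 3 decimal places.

μ̂_MAP = -0.615

n = 5; x̄ = ((-3.8) + (-1.2) + (-0.5) + 1.1 + (-1.1))/5 = -5.5/5 = -1.1.
For a Normal prior and Normal likelihood with known variance, the posterior is Normal; its mode equals its mean, the precision-weighted average.
Prior precision 1/σ₀² = 1/2 = 0.5; data precision n/σ² = 5/3.
μ̂ = (0.5·1 + (5/3)·(-1.1)) / (0.5 + 5/3) = (-4/3)/(13/6) = -8/13 ≈ -0.615.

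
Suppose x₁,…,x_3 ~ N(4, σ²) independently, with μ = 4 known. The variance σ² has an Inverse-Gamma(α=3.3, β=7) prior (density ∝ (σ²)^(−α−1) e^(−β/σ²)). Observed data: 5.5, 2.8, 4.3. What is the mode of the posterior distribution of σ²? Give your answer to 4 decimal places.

σ̂²_MAP = 1.5328

Sum of squared deviations about the known mean: SS = (5.5−4)² + (2.8−4)² + (4.3−4)² = 3.78.
The Normal likelihood contributes (σ²)^(−n/2) exp(−SS/(2σ²)), so the posterior is Inverse-Gamma(α + n/2, β + SS/2) = Inverse-Gamma(4.8, 8.89).
The mode of Inverse-Gamma(a, b) is b/(a+1) = 8.89/5.8 ≈ 1.5328.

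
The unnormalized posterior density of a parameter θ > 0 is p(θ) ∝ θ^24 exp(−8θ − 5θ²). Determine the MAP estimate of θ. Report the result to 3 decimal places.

θ̂_MAP = 1.200

ℓ'(θ) = 24/θ − 8 − 10θ. Setting this to zero and multiplying by θ: 10θ² + 8θ − 24 = 0.
θ = (−8 + √(8² + 4·10·24)) / (2·10) = (−8 + √1024) / 20 = (−8 + 32)/20 = 6/5.
ℓ''(θ) = −24/θ² − 10 < 0, confirming a maximum.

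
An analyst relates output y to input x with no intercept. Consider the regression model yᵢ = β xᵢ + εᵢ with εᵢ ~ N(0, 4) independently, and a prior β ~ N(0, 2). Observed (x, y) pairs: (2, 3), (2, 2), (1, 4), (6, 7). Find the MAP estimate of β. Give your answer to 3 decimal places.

β̂_MAP = 1.191

log p(β | y) = −Σ(yᵢ − βxᵢ)²/(2·4) − β²/(2·2) + const.
Setting the derivative to zero: Σxᵢ(yᵢ − βxᵢ)/4 − β/2 = 0, so β = Σxᵢyᵢ / (Σxᵢ² + σ²/τ²).
Σxᵢyᵢ = 2·3 + 2·2 + 1·4 + 6·7 = 56; Σxᵢ² = 45; σ²/τ² = 2.
β̂_MAP = 56 / (45 + 2) = 56/47 ≈ 1.191.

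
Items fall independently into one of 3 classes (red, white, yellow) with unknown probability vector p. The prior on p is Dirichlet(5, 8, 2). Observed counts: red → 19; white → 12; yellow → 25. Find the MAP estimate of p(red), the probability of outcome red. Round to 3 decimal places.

The posterior is Dirichlet(αᵢ + nᵢ) = Dirichlet(24, 20, 27).
For a Dirichlet(a₁,…,a_K) with all aᵢ > 1, the mode has j-th component (aⱼ − 1)/(Σaᵢ − K).
Here Σaᵢ = 71 and K = 3, so p(red) = (24 − 1)/(71 − 3) = 23/68 ≈ 0.338.

MAP estimate of p(red) = 0.338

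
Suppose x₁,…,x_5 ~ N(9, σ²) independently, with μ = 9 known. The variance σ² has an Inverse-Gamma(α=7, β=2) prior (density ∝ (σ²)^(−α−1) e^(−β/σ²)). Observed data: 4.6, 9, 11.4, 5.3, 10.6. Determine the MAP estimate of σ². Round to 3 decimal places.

Sum of squared deviations about the known mean: SS = (4.6−9)² + (9−9)² + (11.4−9)² + (5.3−9)² + (10.6−9)² = 41.37.
The Normal likelihood contributes (σ²)^(−n/2) exp(−SS/(2σ²)), so the posterior is Inverse-Gamma(α + n/2, β + SS/2) = Inverse-Gamma(9.5, 22.685).
The mode of Inverse-Gamma(a, b) is b/(a+1) = 22.685/10.5 ≈ 2.160.

σ̂²_MAP = 2.160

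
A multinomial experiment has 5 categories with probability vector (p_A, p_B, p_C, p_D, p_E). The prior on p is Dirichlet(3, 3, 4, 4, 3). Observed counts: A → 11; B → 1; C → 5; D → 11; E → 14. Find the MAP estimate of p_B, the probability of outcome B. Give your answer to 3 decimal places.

MAP estimate of p_B = 0.056

The posterior is Dirichlet(αᵢ + nᵢ) = Dirichlet(14, 4, 9, 15, 17).
For a Dirichlet(a₁,…,a_K) with all aᵢ > 1, the mode has j-th component (aⱼ − 1)/(Σaᵢ − K).
Here Σaᵢ = 59 and K = 5, so p_B = (4 − 1)/(59 − 5) = 3/54 ≈ 0.056.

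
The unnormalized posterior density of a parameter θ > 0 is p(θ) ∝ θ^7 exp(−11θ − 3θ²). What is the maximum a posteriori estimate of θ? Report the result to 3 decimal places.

ℓ'(θ) = 7/θ − 11 − 6θ. Setting this to zero and multiplying by θ: 6θ² + 11θ − 7 = 0.
θ = (−11 + √(11² + 4·6·7)) / (2·6) = (−11 + √289) / 12 = (−11 + 17)/12 = 1/2.
ℓ''(θ) = −7/θ² − 6 < 0, confirming a maximum.

θ̂_MAP = 0.500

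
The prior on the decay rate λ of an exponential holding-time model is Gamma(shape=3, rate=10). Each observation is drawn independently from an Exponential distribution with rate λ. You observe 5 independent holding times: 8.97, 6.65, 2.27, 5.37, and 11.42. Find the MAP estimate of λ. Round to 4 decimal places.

The Exponential(rate=λ) likelihood is ∝ λ^n e^(−λΣtᵢ). Here n = 5 and Σtᵢ = 8.97 + 6.65 + 2.27 + 5.37 + 11.42 = 34.68.
Posterior ∝ λ^2e^(−10λ) · λ^5e^(−34.68λ) = λ^7e^(−44.68λ), i.e. Gamma(8, 44.68).
Mode = (a−1)/b = 7/44.68 ≈ 0.1567.

λ̂_MAP = 0.1567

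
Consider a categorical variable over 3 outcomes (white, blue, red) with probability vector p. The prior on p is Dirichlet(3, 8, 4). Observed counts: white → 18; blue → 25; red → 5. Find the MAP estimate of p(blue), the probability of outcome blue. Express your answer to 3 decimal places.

MAP estimate of p(blue) = 0.533

The posterior is Dirichlet(αᵢ + nᵢ) = Dirichlet(21, 33, 9).
For a Dirichlet(a₁,…,a_K) with all aᵢ > 1, the mode has j-th component (aⱼ − 1)/(Σaᵢ − K).
Here Σaᵢ = 63 and K = 3, so p(blue) = (33 − 1)/(63 − 3) = 32/60 ≈ 0.533.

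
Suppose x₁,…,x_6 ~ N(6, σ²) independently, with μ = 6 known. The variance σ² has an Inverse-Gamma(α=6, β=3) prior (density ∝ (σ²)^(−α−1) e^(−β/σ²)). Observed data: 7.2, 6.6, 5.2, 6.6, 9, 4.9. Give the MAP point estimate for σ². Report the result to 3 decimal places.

σ̂²_MAP = 0.951

Sum of squared deviations about the known mean: SS = (7.2−6)² + (6.6−6)² + (5.2−6)² + (6.6−6)² + (9−6)² + (4.9−6)² = 13.01.
The Normal likelihood contributes (σ²)^(−n/2) exp(−SS/(2σ²)), so the posterior is Inverse-Gamma(α + n/2, β + SS/2) = Inverse-Gamma(9, 9.505).
The mode of Inverse-Gamma(a, b) is b/(a+1) = 9.505/10 ≈ 0.951.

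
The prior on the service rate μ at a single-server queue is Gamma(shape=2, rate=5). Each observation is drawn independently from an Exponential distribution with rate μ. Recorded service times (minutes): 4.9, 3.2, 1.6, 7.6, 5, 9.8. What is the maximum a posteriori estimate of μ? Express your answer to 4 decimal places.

μ̂_MAP = 0.1887

The Exponential(rate=μ) likelihood is ∝ μ^n e^(−μΣtᵢ). Here n = 6 and Σtᵢ = 4.9 + 3.2 + 1.6 + 7.6 + 5 + 9.8 = 32.1.
Posterior ∝ μe^(−5μ) · μ^6e^(−32.1μ) = μ^7e^(−37.1μ), i.e. Gamma(8, 37.1).
Mode = (a−1)/b = 7/37.1 ≈ 0.1887.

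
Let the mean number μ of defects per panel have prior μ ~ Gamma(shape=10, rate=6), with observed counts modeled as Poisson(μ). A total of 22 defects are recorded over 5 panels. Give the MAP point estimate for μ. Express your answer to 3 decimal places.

Σxᵢ = 22, n = 5.
Posterior ∝ μ^9e^(−6μ) · μ^22e^(−5μ) = μ^31e^(−11μ), i.e. Gamma(shape=32, rate=11).
The mode of a Gamma(a, b) with a ≥ 1 (shape–rate) is (a−1)/b = 31/11 ≈ 2.818.

μ̂_MAP = 2.818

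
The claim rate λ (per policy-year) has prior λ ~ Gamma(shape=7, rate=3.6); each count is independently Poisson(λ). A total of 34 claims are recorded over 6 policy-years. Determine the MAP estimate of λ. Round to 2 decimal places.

Σxᵢ = 34, n = 6.
Posterior ∝ λ^6e^(−3.6λ) · λ^34e^(−6λ) = λ^40e^(−9.6λ), i.e. Gamma(shape=41, rate=9.6).
The mode of a Gamma(a, b) with a ≥ 1 (shape–rate) is (a−1)/b = 40/9.6 ≈ 4.17.

λ̂_MAP = 4.17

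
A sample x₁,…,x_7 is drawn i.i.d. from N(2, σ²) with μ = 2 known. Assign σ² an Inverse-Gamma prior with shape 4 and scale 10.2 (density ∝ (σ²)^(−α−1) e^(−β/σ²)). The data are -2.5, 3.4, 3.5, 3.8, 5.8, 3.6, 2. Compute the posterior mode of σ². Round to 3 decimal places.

σ̂²_MAP = 3.829

Sum of squared deviations about the known mean: SS = (-2.5−2)² + (3.4−2)² + (3.5−2)² + (3.8−2)² + (5.8−2)² + (3.6−2)² + (2−2)² = 44.7.
The Normal likelihood contributes (σ²)^(−n/2) exp(−SS/(2σ²)), so the posterior is Inverse-Gamma(α + n/2, β + SS/2) = Inverse-Gamma(7.5, 32.55).
The mode of Inverse-Gamma(a, b) is b/(a+1) = 32.55/8.5 ≈ 3.829.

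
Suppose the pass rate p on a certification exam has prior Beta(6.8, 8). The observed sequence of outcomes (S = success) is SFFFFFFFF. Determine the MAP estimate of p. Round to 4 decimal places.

Prior: Beta(6.8, 8).
Data: 1 success in 9 trials (from the sequence). The binomial likelihood contributes p(1−p)^8, so the posterior is Beta(6.8+1, 8+8) = Beta(7.8, 16).
For Beta(a, b) with a, b > 1 the mode is (a−1)/(a+b−2) = 6.8/21.8 ≈ 0.3119.

p̂_MAP = 0.3119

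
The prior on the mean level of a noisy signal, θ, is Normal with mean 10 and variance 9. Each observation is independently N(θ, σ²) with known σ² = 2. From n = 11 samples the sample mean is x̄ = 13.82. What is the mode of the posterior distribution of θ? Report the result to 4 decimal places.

θ̂_MAP = 13.7444

n = 11, x̄ = 13.82.
For a Normal prior and Normal likelihood with known variance, the posterior is Normal; its mode equals its mean, the precision-weighted average.
Prior precision 1/σ₀² = 1/9; data precision n/σ² = 11/2 = 5.5.
θ̂ = ((1/9)·10 + 5.5·13.82) / (1/9 + 5.5) = (69409/900)/(101/18) = 69409/5050 ≈ 13.7444.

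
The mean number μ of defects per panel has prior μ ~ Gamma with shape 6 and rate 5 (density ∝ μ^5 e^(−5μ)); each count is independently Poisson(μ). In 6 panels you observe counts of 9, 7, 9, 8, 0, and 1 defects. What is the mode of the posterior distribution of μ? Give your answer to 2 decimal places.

μ̂_MAP = 3.55

Σxᵢ = 9+7+9+8+0+1 = 34, with n = 6.
Posterior ∝ μ^5e^(−5μ) · μ^34e^(−6μ) = μ^39e^(−11μ), i.e. Gamma(shape=40, rate=11).
The mode of a Gamma(a, b) with a ≥ 1 (shape–rate) is (a−1)/b = 39/11 ≈ 3.55.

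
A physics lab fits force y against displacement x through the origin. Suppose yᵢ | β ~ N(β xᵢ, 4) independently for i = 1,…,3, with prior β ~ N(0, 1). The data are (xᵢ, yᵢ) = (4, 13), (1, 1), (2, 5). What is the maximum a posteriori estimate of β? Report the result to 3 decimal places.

log p(β | y) = −Σ(yᵢ − βxᵢ)²/(2·4) − β²/(2·1) + const.
Setting the derivative to zero: Σxᵢ(yᵢ − βxᵢ)/4 − β/1 = 0, so β = Σxᵢyᵢ / (Σxᵢ² + σ²/τ²).
Σxᵢyᵢ = 4·13 + 1·1 + 2·5 = 63; Σxᵢ² = 21; σ²/τ² = 4.
β̂_MAP = 63 / (21 + 4) = 63/25 ≈ 2.520.

β̂_MAP = 2.520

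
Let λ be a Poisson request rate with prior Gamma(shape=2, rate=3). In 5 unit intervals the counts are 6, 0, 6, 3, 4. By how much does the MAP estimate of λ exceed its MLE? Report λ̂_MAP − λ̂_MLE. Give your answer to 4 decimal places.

MAP − MLE = -1.3000

Σxᵢ = 19. Posterior is Gamma(21, 8); MAP = (21−1)/8 = 20/8 ≈ 2.50000.
MLE = x̄ = 19/5 ≈ 3.80000.
Difference = 20/8 − 19/5 = -13/10 ≈ -1.3000.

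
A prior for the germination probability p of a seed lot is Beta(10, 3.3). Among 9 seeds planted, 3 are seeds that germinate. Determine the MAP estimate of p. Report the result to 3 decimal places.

p̂_MAP = 0.591

Prior: Beta(10, 3.3).
Data: 3 successes in 9 trials. The binomial likelihood contributes p^3(1−p)^6, so the posterior is Beta(10+3, 3.3+6) = Beta(13, 9.3).
For Beta(a, b) with a, b > 1 the mode is (a−1)/(a+b−2) = 12/20.3 ≈ 0.591.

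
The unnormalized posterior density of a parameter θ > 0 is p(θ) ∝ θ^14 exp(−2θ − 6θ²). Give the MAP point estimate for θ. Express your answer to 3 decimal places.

ℓ'(θ) = 14/θ − 2 − 12θ. Setting this to zero and multiplying by θ: 12θ² + 2θ − 14 = 0.
θ = (−2 + √(2² + 4·12·14)) / (2·12) = (−2 + √676) / 24 = (−2 + 26)/24 = 1.
ℓ''(θ) = −14/θ² − 12 < 0, confirming a maximum.

θ̂_MAP = 1.000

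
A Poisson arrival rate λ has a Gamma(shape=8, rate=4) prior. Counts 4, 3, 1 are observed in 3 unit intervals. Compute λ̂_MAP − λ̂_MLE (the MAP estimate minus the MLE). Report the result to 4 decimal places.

MAP − MLE = -0.5238

Σxᵢ = 8. Posterior is Gamma(16, 7); MAP = (16−1)/7 = 15/7 ≈ 2.14286.
MLE = x̄ = 8/3 ≈ 2.66667.
Difference = 15/7 − 8/3 = -11/21 ≈ -0.5238.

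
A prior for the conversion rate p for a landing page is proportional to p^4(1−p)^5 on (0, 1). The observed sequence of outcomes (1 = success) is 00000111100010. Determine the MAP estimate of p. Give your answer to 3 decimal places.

The prior density ∝ p^4(1−p)^5 is the kernel of Beta(5, 6).
Data: 5 successes in 14 trials (from the sequence). The binomial likelihood contributes p^5(1−p)^9, so the posterior is Beta(5+5, 6+9) = Beta(10, 15).
For Beta(a, b) with a, b > 1 the mode is (a−1)/(a+b−2) = 9/23 ≈ 0.391.

p̂_MAP = 0.391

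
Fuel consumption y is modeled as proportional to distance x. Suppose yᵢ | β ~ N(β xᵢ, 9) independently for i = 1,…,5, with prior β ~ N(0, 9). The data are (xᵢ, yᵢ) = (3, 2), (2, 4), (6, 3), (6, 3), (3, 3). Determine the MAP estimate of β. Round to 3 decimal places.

log p(β | y) = −Σ(yᵢ − βxᵢ)²/(2·9) − β²/(2·9) + const.
Setting the derivative to zero: Σxᵢ(yᵢ − βxᵢ)/9 − β/9 = 0, so β = Σxᵢyᵢ / (Σxᵢ² + σ²/τ²).
Σxᵢyᵢ = 3·2 + 2·4 + 6·3 + 6·3 + 3·3 = 59; Σxᵢ² = 94; σ²/τ² = 1.
β̂_MAP = 59 / (94 + 1) = 59/95 ≈ 0.621.

β̂_MAP = 0.621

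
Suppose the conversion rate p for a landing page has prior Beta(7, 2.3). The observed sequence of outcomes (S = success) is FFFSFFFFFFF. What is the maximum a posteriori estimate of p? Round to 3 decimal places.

p̂_MAP = 0.383

Prior: Beta(7, 2.3).
Data: 1 success in 11 trials (from the sequence). The binomial likelihood contributes p(1−p)^10, so the posterior is Beta(7+1, 2.3+10) = Beta(8, 12.3).
For Beta(a, b) with a, b > 1 the mode is (a−1)/(a+b−2) = 7/18.3 ≈ 0.383.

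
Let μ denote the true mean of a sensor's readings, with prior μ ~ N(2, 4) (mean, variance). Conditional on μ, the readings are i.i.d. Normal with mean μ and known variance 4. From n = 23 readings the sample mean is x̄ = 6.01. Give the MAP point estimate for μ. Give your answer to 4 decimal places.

n = 23, x̄ = 6.01.
For a Normal prior and Normal likelihood with known variance, the posterior is Normal; its mode equals its mean, the precision-weighted average.
Prior precision 1/σ₀² = 1/4 = 0.25; data precision n/σ² = 23/4 = 5.75.
μ̂ = (0.25·2 + 5.75·6.01) / (0.25 + 5.75) = 35.0575/6 = 14023/2400 ≈ 5.8429.

μ̂_MAP = 5.8429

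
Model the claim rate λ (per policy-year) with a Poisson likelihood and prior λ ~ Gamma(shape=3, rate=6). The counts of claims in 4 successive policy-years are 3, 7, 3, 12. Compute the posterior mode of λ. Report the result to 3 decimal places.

Σxᵢ = 3+7+3+12 = 25, with n = 4.
Posterior ∝ λ^2e^(−6λ) · λ^25e^(−4λ) = λ^27e^(−10λ), i.e. Gamma(shape=28, rate=10).
The mode of a Gamma(a, b) with a ≥ 1 (shape–rate) is (a−1)/b = 27/10 ≈ 2.700.

λ̂_MAP = 2.700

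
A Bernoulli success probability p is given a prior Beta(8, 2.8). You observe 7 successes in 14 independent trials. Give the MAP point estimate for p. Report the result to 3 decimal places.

Prior: Beta(8, 2.8).
Data: 7 successes in 14 trials. The binomial likelihood contributes p^7(1−p)^7, so the posterior is Beta(8+7, 2.8+7) = Beta(15, 9.8).
For Beta(a, b) with a, b > 1 the mode is (a−1)/(a+b−2) = 14/22.8 ≈ 0.614.

p̂_MAP = 0.614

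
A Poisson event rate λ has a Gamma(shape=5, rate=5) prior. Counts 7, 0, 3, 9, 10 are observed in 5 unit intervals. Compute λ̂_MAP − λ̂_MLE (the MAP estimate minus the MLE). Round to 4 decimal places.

MAP − MLE = -2.5000

Σxᵢ = 29. Posterior is Gamma(34, 10); MAP = (34−1)/10 = 33/10 ≈ 3.30000.
MLE = x̄ = 29/5 ≈ 5.80000.
Difference = 33/10 − 29/5 = -5/2 ≈ -2.5000.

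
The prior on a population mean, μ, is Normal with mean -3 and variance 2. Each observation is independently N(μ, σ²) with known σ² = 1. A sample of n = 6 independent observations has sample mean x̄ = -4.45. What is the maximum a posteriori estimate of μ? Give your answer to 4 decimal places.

μ̂_MAP = -4.3385

n = 6, x̄ = -4.45.
For a Normal prior and Normal likelihood with known variance, the posterior is Normal; its mode equals its mean, the precision-weighted average.
Prior precision 1/σ₀² = 1/2 = 0.5; data precision n/σ² = 6/1 = 6.
μ̂ = (0.5·(-3) + 6·(-4.45)) / (0.5 + 6) = (-28.2)/6.5 = -282/65 ≈ -4.3385.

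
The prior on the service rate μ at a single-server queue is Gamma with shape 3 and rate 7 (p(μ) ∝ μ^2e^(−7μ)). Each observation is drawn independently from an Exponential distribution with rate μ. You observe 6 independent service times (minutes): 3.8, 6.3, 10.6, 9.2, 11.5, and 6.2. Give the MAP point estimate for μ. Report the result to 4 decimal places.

μ̂_MAP = 0.1465

The Exponential(rate=μ) likelihood is ∝ μ^n e^(−μΣtᵢ). Here n = 6 and Σtᵢ = 3.8 + 6.3 + 10.6 + 9.2 + 11.5 + 6.2 = 47.6.
Posterior ∝ μ^2e^(−7μ) · μ^6e^(−47.6μ) = μ^8e^(−54.6μ), i.e. Gamma(9, 54.6).
Mode = (a−1)/b = 8/54.6 ≈ 0.1465.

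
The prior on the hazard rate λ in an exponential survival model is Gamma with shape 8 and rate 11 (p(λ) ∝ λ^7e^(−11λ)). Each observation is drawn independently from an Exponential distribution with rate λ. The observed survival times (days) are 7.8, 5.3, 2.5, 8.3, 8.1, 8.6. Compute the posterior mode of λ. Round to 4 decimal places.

λ̂_MAP = 0.2519

The Exponential(rate=λ) likelihood is ∝ λ^n e^(−λΣtᵢ). Here n = 6 and Σtᵢ = 7.8 + 5.3 + 2.5 + 8.3 + 8.1 + 8.6 = 40.6.
Posterior ∝ λ^7e^(−11λ) · λ^6e^(−40.6λ) = λ^13e^(−51.6λ), i.e. Gamma(14, 51.6).
Mode = (a−1)/b = 13/51.6 ≈ 0.2519.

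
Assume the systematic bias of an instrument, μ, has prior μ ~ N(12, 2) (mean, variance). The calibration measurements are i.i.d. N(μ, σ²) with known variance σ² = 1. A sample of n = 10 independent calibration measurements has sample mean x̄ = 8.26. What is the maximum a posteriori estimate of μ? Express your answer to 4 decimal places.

n = 10, x̄ = 8.26.
For a Normal prior and Normal likelihood with known variance, the posterior is Normal; its mode equals its mean, the precision-weighted average.
Prior precision 1/σ₀² = 1/2 = 0.5; data precision n/σ² = 10/1 = 10.
μ̂ = (0.5·12 + 10·8.26) / (0.5 + 10) = 88.6/10.5 = 886/105 ≈ 8.4381.

μ̂_MAP = 8.4381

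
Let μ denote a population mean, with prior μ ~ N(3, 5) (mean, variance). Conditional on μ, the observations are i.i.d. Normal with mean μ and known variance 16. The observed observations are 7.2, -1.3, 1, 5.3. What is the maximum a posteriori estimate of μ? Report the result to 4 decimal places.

n = 4; x̄ = (7.2 + (-1.3) + 1 + 5.3)/4 = 12.2/4 = 3.05.
For a Normal prior and Normal likelihood with known variance, the posterior is Normal; its mode equals its mean, the precision-weighted average.
Prior precision 1/σ₀² = 1/5 = 0.2; data precision n/σ² = 4/16 = 0.25.
μ̂ = (0.2·3 + 0.25·3.05) / (0.2 + 0.25) = 1.3625/0.45 = 109/36 ≈ 3.0278.

μ̂_MAP = 3.0278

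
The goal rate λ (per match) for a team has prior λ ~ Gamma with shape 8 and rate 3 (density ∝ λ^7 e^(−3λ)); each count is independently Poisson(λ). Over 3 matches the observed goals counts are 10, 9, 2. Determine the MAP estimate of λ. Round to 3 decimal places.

Σxᵢ = 10+9+2 = 21, with n = 3.
Posterior ∝ λ^7e^(−3λ) · λ^21e^(−3λ) = λ^28e^(−6λ), i.e. Gamma(shape=29, rate=6).
The mode of a Gamma(a, b) with a ≥ 1 (shape–rate) is (a−1)/b = 28/6 ≈ 4.667.

λ̂_MAP = 4.667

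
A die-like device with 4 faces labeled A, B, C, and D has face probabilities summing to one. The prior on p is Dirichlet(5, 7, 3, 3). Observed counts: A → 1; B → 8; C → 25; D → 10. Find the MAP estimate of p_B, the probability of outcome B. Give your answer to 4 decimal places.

The posterior is Dirichlet(αᵢ + nᵢ) = Dirichlet(6, 15, 28, 13).
For a Dirichlet(a₁,…,a_K) with all aᵢ > 1, the mode has j-th component (aⱼ − 1)/(Σaᵢ − K).
Here Σaᵢ = 62 and K = 4, so p_B = (15 − 1)/(62 − 4) = 14/58 ≈ 0.2414.

MAP estimate of p_B = 0.2414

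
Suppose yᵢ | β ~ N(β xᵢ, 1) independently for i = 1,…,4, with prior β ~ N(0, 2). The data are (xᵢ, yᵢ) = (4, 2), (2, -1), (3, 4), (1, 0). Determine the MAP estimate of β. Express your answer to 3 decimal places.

β̂_MAP = 0.590

log p(β | y) = −Σ(yᵢ − βxᵢ)²/(2·1) − β²/(2·2) + const.
Setting the derivative to zero: Σxᵢ(yᵢ − βxᵢ)/1 − β/2 = 0, so β = Σxᵢyᵢ / (Σxᵢ² + σ²/τ²).
Σxᵢyᵢ = 4·2 + 2·(-1) + 3·4 + 1·0 = 18; Σxᵢ² = 30; σ²/τ² = 0.5.
β̂_MAP = 18 / (30 + 0.5) = 18/30.5 ≈ 0.590.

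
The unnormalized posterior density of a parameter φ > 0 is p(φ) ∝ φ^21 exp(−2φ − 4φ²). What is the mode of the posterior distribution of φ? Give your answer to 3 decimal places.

ℓ'(φ) = 21/φ − 2 − 8φ. Setting this to zero and multiplying by φ: 8φ² + 2φ − 21 = 0.
φ = (−2 + √(2² + 4·8·21)) / (2·8) = (−2 + √676) / 16 = (−2 + 26)/16 = 3/2.
ℓ''(φ) = −21/φ² − 8 < 0, confirming a maximum.

φ̂_MAP = 1.500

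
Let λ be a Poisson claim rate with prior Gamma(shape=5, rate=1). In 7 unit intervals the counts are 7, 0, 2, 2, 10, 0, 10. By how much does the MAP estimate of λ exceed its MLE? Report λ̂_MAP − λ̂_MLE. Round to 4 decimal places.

Σxᵢ = 31. Posterior is Gamma(36, 8); MAP = (36−1)/8 = 35/8 ≈ 4.37500.
MLE = x̄ = 31/7 ≈ 4.42857.
Difference = 35/8 − 31/7 = -3/56 ≈ -0.0536.

MAP − MLE = -0.0536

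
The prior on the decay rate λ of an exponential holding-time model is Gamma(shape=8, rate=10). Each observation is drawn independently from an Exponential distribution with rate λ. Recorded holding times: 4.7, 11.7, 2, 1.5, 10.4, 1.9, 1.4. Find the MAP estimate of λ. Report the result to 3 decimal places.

The Exponential(rate=λ) likelihood is ∝ λ^n e^(−λΣtᵢ). Here n = 7 and Σtᵢ = 4.7 + 11.7 + 2 + 1.5 + 10.4 + 1.9 + 1.4 = 33.6.
Posterior ∝ λ^7e^(−10λ) · λ^7e^(−33.6λ) = λ^14e^(−43.6λ), i.e. Gamma(15, 43.6).
Mode = (a−1)/b = 14/43.6 ≈ 0.321.

λ̂_MAP = 0.321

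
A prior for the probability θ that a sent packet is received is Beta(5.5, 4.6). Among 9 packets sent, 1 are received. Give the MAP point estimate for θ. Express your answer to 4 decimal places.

Prior: Beta(5.5, 4.6).
Data: 1 success in 9 trials. The binomial likelihood contributes θ(1−θ)^8, so the posterior is Beta(5.5+1, 4.6+8) = Beta(6.5, 12.6).
For Beta(a, b) with a, b > 1 the mode is (a−1)/(a+b−2) = 5.5/17.1 ≈ 0.3216.

θ̂_MAP = 0.3216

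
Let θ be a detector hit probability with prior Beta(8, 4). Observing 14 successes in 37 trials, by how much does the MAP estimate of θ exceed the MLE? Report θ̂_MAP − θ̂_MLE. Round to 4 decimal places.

Posterior is Beta(22, 27); MAP = (22−1)/(49−2) = 21/47 ≈ 0.44681.
MLE ignores the prior: θ̂_MLE = k/n = 14/37 ≈ 0.37838.
Difference = 21/47 − 14/37 = 119/1739 ≈ 0.0684.

MAP − MLE = 0.0684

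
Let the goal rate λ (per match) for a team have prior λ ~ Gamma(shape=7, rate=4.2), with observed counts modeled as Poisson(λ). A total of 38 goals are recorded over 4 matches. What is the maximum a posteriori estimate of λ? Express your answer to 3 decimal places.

Σxᵢ = 38, n = 4.
Posterior ∝ λ^6e^(−4.2λ) · λ^38e^(−4λ) = λ^44e^(−8.2λ), i.e. Gamma(shape=45, rate=8.2).
The mode of a Gamma(a, b) with a ≥ 1 (shape–rate) is (a−1)/b = 44/8.2 ≈ 5.366.

λ̂_MAP = 5.366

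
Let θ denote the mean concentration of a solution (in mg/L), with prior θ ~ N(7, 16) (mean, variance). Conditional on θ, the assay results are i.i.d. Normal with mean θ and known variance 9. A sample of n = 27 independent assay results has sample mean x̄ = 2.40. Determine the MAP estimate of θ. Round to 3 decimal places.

n = 27, x̄ = 2.40.
For a Normal prior and Normal likelihood with known variance, the posterior is Normal; its mode equals its mean, the precision-weighted average.
Prior precision 1/σ₀² = 1/16 = 0.0625; data precision n/σ² = 27/9 = 3.
θ̂ = (0.0625·7 + 3·2.4) / (0.0625 + 3) = 7.6375/3.0625 = 611/245 ≈ 2.494.

θ̂_MAP = 2.494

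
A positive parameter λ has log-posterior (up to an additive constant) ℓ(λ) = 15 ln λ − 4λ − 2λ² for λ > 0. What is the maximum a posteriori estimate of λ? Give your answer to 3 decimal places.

λ̂_MAP = 1.500

ℓ'(λ) = 15/λ − 4 − 4λ. Setting this to zero and multiplying by λ: 4λ² + 4λ − 15 = 0.
λ = (−4 + √(4² + 4·4·15)) / (2·4) = (−4 + √256) / 8 = (−4 + 16)/8 = 3/2.
ℓ''(λ) = −15/λ² − 4 < 0, confirming a maximum.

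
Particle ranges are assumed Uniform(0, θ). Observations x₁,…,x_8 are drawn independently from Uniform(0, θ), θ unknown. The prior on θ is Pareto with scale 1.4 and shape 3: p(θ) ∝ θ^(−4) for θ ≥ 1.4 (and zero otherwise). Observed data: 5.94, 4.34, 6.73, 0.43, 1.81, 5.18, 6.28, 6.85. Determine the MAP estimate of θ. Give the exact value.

θ̂_MAP = 6.85

The Uniform(0, θ) likelihood is θ^(−n) for θ ≥ max(xᵢ), zero otherwise. Here max(xᵢ) = 6.85.
Posterior ∝ θ^(−4) · θ^(−8) = θ^(−12) on θ ≥ max(1.4, 6.85) = 6.85.
This density is strictly decreasing in θ, so the posterior mode lies at the lower boundary of the support.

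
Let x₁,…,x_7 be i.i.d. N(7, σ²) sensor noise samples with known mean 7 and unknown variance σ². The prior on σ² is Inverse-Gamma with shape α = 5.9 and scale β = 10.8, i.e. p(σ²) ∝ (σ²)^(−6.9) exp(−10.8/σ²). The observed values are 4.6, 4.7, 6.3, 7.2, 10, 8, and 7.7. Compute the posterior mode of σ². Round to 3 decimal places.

σ̂²_MAP = 2.100

Sum of squared deviations about the known mean: SS = (4.6−7)² + (4.7−7)² + (6.3−7)² + (7.2−7)² + (10−7)² + (8−7)² + (7.7−7)² = 22.07.
The Normal likelihood contributes (σ²)^(−n/2) exp(−SS/(2σ²)), so the posterior is Inverse-Gamma(α + n/2, β + SS/2) = Inverse-Gamma(9.4, 21.835).
The mode of Inverse-Gamma(a, b) is b/(a+1) = 21.835/10.4 ≈ 2.100.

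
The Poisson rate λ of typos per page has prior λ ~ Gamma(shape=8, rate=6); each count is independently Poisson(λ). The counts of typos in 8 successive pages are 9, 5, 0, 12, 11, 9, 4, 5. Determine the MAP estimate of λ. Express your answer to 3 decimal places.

Σxᵢ = 9+5+0+12+11+9+4+5 = 55, with n = 8.
Posterior ∝ λ^7e^(−6λ) · λ^55e^(−8λ) = λ^62e^(−14λ), i.e. Gamma(shape=63, rate=14).
The mode of a Gamma(a, b) with a ≥ 1 (shape–rate) is (a−1)/b = 62/14 ≈ 4.429.

λ̂_MAP = 4.429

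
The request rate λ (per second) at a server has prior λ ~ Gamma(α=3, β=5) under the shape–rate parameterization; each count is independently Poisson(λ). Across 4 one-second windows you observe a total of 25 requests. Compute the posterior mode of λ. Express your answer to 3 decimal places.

Σxᵢ = 25, n = 4.
Posterior ∝ λ^2e^(−5λ) · λ^25e^(−4λ) = λ^27e^(−9λ), i.e. Gamma(shape=28, rate=9).
The mode of a Gamma(a, b) with a ≥ 1 (shape–rate) is (a−1)/b = 27/9 ≈ 3.000.

λ̂_MAP = 3.000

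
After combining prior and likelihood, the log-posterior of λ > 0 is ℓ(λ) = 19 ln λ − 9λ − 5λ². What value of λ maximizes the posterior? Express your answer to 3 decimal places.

λ̂_MAP = 1.000

ℓ'(λ) = 19/λ − 9 − 10λ. Setting this to zero and multiplying by λ: 10λ² + 9λ − 19 = 0.
λ = (−9 + √(9² + 4·10·19)) / (2·10) = (−9 + √841) / 20 = (−9 + 29)/20 = 1.
ℓ''(λ) = −19/λ² − 10 < 0, confirming a maximum.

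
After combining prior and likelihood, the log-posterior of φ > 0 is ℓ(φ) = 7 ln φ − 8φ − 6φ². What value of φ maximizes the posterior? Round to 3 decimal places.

φ̂_MAP = 0.500

ℓ'(φ) = 7/φ − 8 − 12φ. Setting this to zero and multiplying by φ: 12φ² + 8φ − 7 = 0.
φ = (−8 + √(8² + 4·12·7)) / (2·12) = (−8 + √400) / 24 = (−8 + 20)/24 = 1/2.
ℓ''(φ) = −7/φ² − 12 < 0, confirming a maximum.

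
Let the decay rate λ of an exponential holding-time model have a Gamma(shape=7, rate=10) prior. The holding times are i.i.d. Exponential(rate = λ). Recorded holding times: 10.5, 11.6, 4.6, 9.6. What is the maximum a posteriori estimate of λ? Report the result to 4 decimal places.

The Exponential(rate=λ) likelihood is ∝ λ^n e^(−λΣtᵢ). Here n = 4 and Σtᵢ = 10.5 + 11.6 + 4.6 + 9.6 = 36.3.
Posterior ∝ λ^6e^(−10λ) · λ^4e^(−36.3λ) = λ^10e^(−46.3λ), i.e. Gamma(11, 46.3).
Mode = (a−1)/b = 10/46.3 ≈ 0.2160.

λ̂_MAP = 0.2160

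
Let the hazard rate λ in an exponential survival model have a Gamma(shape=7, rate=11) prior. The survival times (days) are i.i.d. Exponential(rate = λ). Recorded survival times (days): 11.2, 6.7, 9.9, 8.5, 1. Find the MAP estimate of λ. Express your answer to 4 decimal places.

The Exponential(rate=λ) likelihood is ∝ λ^n e^(−λΣtᵢ). Here n = 5 and Σtᵢ = 11.2 + 6.7 + 9.9 + 8.5 + 1 = 37.3.
Posterior ∝ λ^6e^(−11λ) · λ^5e^(−37.3λ) = λ^11e^(−48.3λ), i.e. Gamma(12, 48.3).
Mode = (a−1)/b = 11/48.3 ≈ 0.2277.

λ̂_MAP = 0.2277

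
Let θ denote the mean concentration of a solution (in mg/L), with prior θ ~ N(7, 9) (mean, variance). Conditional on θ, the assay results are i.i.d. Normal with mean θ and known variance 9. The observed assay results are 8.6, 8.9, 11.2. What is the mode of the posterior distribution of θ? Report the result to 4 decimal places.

θ̂_MAP = 8.9250

n = 3; x̄ = (8.6 + 8.9 + 11.2)/3 = 28.7/3 = 287/30 ≈ 9.5667.
For a Normal prior and Normal likelihood with known variance, the posterior is Normal; its mode equals its mean, the precision-weighted average.
Prior precision 1/σ₀² = 1/9; data precision n/σ² = 3/9 = 1/3.
θ̂ = ((1/9)·7 + (1/3)·(287/30)) / (1/9 + 1/3) = (119/30)/(4/9) = 8.9250.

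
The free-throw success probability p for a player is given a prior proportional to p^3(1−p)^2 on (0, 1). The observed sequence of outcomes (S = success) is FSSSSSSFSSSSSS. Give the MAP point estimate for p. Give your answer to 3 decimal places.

The prior density ∝ p^3(1−p)^2 is the kernel of Beta(4, 3).
Data: 12 successes in 14 trials (from the sequence). The binomial likelihood contributes p^12(1−p)^2, so the posterior is Beta(4+12, 3+2) = Beta(16, 5).
For Beta(a, b) with a, b > 1 the mode is (a−1)/(a+b−2) = 15/19 ≈ 0.789.

p̂_MAP = 0.789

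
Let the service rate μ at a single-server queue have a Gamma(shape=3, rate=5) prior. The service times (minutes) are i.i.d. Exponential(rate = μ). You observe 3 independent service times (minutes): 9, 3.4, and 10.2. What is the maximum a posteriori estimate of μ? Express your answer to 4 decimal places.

μ̂_MAP = 0.1812

The Exponential(rate=μ) likelihood is ∝ μ^n e^(−μΣtᵢ). Here n = 3 and Σtᵢ = 9 + 3.4 + 10.2 = 22.6.
Posterior ∝ μ^2e^(−5μ) · μ^3e^(−22.6μ) = μ^5e^(−27.6μ), i.e. Gamma(6, 27.6).
Mode = (a−1)/b = 5/27.6 ≈ 0.1812.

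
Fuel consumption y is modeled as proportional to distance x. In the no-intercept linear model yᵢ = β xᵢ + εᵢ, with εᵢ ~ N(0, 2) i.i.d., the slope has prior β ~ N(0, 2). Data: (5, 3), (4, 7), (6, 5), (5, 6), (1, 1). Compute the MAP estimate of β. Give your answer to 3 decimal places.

β̂_MAP = 1.000

log p(β | y) = −Σ(yᵢ − βxᵢ)²/(2·2) − β²/(2·2) + const.
Setting the derivative to zero: Σxᵢ(yᵢ − βxᵢ)/2 − β/2 = 0, so β = Σxᵢyᵢ / (Σxᵢ² + σ²/τ²).
Σxᵢyᵢ = 5·3 + 4·7 + 6·5 + 5·6 + 1·1 = 104; Σxᵢ² = 103; σ²/τ² = 1.
β̂_MAP = 104 / (103 + 1) = 104/104 ≈ 1.000.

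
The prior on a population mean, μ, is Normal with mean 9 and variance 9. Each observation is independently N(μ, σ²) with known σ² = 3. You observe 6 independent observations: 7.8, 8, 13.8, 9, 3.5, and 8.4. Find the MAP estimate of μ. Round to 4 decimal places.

n = 6; x̄ = (7.8 + 8 + 13.8 + 9 + 3.5 + 8.4)/6 = 50.5/6 = 101/12 ≈ 8.4167.
For a Normal prior and Normal likelihood with known variance, the posterior is Normal; its mode equals its mean, the precision-weighted average.
Prior precision 1/σ₀² = 1/9; data precision n/σ² = 6/3 = 2.
μ̂ = ((1/9)·9 + 2·(101/12)) / (1/9 + 2) = (107/6)/(19/9) = 321/38 ≈ 8.4474.

μ̂_MAP = 8.4474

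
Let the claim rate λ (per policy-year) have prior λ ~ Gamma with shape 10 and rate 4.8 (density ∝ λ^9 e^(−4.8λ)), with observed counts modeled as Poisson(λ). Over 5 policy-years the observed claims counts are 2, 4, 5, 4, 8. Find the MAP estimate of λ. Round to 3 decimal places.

Σxᵢ = 2+4+5+4+8 = 23, with n = 5.
Posterior ∝ λ^9e^(−4.8λ) · λ^23e^(−5λ) = λ^32e^(−9.8λ), i.e. Gamma(shape=33, rate=9.8).
The mode of a Gamma(a, b) with a ≥ 1 (shape–rate) is (a−1)/b = 32/9.8 ≈ 3.265.

λ̂_MAP = 3.265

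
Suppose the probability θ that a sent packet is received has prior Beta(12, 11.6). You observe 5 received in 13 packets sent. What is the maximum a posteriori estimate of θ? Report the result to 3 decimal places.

θ̂_MAP = 0.462

Prior: Beta(12, 11.6).
Data: 5 successes in 13 trials. The binomial likelihood contributes θ^5(1−θ)^8, so the posterior is Beta(12+5, 11.6+8) = Beta(17, 19.6).
For Beta(a, b) with a, b > 1 the mode is (a−1)/(a+b−2) = 16/34.6 ≈ 0.462.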